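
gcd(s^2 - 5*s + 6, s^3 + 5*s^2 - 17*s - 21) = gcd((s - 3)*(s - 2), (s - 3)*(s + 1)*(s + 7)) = s - 3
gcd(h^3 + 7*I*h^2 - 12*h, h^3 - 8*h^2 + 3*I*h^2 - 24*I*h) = h^2 + 3*I*h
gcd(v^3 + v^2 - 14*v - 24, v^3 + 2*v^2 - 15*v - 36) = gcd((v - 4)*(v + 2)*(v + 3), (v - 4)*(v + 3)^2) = v^2 - v - 12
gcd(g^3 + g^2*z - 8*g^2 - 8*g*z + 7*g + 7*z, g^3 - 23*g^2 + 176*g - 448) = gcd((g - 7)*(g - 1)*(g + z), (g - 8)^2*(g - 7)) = g - 7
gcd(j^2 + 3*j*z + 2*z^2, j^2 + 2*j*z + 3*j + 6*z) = j + 2*z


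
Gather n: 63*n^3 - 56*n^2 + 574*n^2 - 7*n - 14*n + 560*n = 63*n^3 + 518*n^2 + 539*n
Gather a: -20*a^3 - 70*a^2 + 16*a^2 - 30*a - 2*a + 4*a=-20*a^3 - 54*a^2 - 28*a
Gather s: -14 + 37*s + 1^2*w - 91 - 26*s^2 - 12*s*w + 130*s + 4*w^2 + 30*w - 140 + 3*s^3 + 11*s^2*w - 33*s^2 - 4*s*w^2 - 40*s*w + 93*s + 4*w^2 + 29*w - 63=3*s^3 + s^2*(11*w - 59) + s*(-4*w^2 - 52*w + 260) + 8*w^2 + 60*w - 308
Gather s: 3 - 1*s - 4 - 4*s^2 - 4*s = -4*s^2 - 5*s - 1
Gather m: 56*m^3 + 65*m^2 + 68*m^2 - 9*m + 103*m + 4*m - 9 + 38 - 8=56*m^3 + 133*m^2 + 98*m + 21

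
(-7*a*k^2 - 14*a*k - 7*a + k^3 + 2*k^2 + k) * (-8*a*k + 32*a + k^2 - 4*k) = 56*a^2*k^3 - 112*a^2*k^2 - 392*a^2*k - 224*a^2 - 15*a*k^4 + 30*a*k^3 + 105*a*k^2 + 60*a*k + k^5 - 2*k^4 - 7*k^3 - 4*k^2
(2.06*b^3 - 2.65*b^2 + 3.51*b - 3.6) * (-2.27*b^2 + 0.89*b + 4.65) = -4.6762*b^5 + 7.8489*b^4 - 0.747199999999999*b^3 - 1.0266*b^2 + 13.1175*b - 16.74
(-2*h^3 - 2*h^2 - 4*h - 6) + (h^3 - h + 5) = -h^3 - 2*h^2 - 5*h - 1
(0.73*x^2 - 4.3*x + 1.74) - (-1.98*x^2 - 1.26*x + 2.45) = 2.71*x^2 - 3.04*x - 0.71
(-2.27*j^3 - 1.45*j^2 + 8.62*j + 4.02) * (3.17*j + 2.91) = -7.1959*j^4 - 11.2022*j^3 + 23.1059*j^2 + 37.8276*j + 11.6982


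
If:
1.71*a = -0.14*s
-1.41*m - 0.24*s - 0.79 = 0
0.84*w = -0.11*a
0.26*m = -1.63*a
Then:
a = 0.07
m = -0.42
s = -0.82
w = -0.01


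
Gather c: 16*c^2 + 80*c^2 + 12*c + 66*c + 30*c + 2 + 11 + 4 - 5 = 96*c^2 + 108*c + 12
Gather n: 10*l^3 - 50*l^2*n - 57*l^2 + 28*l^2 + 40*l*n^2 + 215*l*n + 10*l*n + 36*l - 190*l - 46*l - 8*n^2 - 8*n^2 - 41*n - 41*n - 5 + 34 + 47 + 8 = 10*l^3 - 29*l^2 - 200*l + n^2*(40*l - 16) + n*(-50*l^2 + 225*l - 82) + 84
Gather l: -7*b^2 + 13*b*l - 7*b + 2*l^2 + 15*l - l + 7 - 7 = -7*b^2 - 7*b + 2*l^2 + l*(13*b + 14)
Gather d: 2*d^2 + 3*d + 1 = 2*d^2 + 3*d + 1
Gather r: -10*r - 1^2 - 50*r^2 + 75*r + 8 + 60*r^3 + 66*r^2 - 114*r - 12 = 60*r^3 + 16*r^2 - 49*r - 5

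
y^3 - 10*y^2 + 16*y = y*(y - 8)*(y - 2)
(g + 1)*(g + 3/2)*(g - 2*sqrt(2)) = g^3 - 2*sqrt(2)*g^2 + 5*g^2/2 - 5*sqrt(2)*g + 3*g/2 - 3*sqrt(2)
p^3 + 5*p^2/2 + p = p*(p + 1/2)*(p + 2)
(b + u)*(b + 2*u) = b^2 + 3*b*u + 2*u^2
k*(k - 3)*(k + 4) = k^3 + k^2 - 12*k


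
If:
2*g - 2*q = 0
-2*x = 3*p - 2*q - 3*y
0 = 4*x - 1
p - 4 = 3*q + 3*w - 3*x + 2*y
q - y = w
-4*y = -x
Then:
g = -79/128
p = -33/64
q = -79/128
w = -87/128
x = 1/4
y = 1/16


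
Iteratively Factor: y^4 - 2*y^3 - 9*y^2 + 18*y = (y - 2)*(y^3 - 9*y) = (y - 2)*(y + 3)*(y^2 - 3*y) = y*(y - 2)*(y + 3)*(y - 3)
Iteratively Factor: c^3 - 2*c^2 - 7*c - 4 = (c + 1)*(c^2 - 3*c - 4) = (c + 1)^2*(c - 4)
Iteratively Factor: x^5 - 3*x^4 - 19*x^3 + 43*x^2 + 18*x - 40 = (x - 5)*(x^4 + 2*x^3 - 9*x^2 - 2*x + 8) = (x - 5)*(x - 1)*(x^3 + 3*x^2 - 6*x - 8) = (x - 5)*(x - 1)*(x + 1)*(x^2 + 2*x - 8) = (x - 5)*(x - 1)*(x + 1)*(x + 4)*(x - 2)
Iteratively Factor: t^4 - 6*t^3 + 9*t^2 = (t)*(t^3 - 6*t^2 + 9*t) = t*(t - 3)*(t^2 - 3*t) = t^2*(t - 3)*(t - 3)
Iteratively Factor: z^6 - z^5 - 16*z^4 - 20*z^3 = (z + 2)*(z^5 - 3*z^4 - 10*z^3) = z*(z + 2)*(z^4 - 3*z^3 - 10*z^2) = z^2*(z + 2)*(z^3 - 3*z^2 - 10*z) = z^2*(z + 2)^2*(z^2 - 5*z) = z^2*(z - 5)*(z + 2)^2*(z)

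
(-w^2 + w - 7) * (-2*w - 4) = 2*w^3 + 2*w^2 + 10*w + 28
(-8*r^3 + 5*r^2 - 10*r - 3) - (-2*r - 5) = -8*r^3 + 5*r^2 - 8*r + 2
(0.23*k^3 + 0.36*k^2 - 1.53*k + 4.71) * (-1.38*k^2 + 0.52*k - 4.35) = -0.3174*k^5 - 0.3772*k^4 + 1.2981*k^3 - 8.8614*k^2 + 9.1047*k - 20.4885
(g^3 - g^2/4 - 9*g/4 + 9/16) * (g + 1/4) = g^4 - 37*g^2/16 + 9/64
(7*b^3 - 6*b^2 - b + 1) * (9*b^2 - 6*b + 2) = 63*b^5 - 96*b^4 + 41*b^3 + 3*b^2 - 8*b + 2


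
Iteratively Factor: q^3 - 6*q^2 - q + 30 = (q + 2)*(q^2 - 8*q + 15) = (q - 3)*(q + 2)*(q - 5)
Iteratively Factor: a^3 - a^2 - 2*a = (a - 2)*(a^2 + a) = (a - 2)*(a + 1)*(a)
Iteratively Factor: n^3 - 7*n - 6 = (n - 3)*(n^2 + 3*n + 2) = (n - 3)*(n + 1)*(n + 2)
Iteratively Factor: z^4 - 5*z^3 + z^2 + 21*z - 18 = (z + 2)*(z^3 - 7*z^2 + 15*z - 9) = (z - 3)*(z + 2)*(z^2 - 4*z + 3) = (z - 3)*(z - 1)*(z + 2)*(z - 3)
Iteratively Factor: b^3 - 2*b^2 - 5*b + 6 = (b - 3)*(b^2 + b - 2) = (b - 3)*(b + 2)*(b - 1)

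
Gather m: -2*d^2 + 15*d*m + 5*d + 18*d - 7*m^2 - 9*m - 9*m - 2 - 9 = -2*d^2 + 23*d - 7*m^2 + m*(15*d - 18) - 11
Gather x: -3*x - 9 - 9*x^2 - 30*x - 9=-9*x^2 - 33*x - 18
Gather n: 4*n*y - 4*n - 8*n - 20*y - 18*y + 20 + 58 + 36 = n*(4*y - 12) - 38*y + 114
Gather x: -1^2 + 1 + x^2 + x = x^2 + x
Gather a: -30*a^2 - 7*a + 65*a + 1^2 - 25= -30*a^2 + 58*a - 24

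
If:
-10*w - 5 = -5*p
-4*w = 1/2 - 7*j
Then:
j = 4*w/7 + 1/14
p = 2*w + 1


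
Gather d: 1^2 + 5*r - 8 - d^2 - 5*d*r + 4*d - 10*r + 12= -d^2 + d*(4 - 5*r) - 5*r + 5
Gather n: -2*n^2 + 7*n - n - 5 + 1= -2*n^2 + 6*n - 4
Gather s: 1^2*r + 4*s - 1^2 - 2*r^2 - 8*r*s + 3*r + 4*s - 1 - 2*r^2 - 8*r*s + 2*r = -4*r^2 + 6*r + s*(8 - 16*r) - 2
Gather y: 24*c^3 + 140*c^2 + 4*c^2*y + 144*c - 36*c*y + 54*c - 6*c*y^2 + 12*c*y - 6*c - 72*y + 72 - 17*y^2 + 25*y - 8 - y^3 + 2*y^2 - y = 24*c^3 + 140*c^2 + 192*c - y^3 + y^2*(-6*c - 15) + y*(4*c^2 - 24*c - 48) + 64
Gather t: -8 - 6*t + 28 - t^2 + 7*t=-t^2 + t + 20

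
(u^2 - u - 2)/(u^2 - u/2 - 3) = 2*(u + 1)/(2*u + 3)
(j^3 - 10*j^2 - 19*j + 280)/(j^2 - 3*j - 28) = (j^2 - 3*j - 40)/(j + 4)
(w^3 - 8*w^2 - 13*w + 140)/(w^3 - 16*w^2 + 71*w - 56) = (w^2 - w - 20)/(w^2 - 9*w + 8)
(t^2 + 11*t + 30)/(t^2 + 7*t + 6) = (t + 5)/(t + 1)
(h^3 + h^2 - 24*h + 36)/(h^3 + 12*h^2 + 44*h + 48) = (h^2 - 5*h + 6)/(h^2 + 6*h + 8)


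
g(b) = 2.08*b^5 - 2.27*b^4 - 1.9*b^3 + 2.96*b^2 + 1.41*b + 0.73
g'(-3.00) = 1019.91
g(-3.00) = -614.87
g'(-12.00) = 230454.21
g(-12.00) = -560948.03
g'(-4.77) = 6212.97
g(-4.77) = -6043.96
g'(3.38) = 963.06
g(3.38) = 587.26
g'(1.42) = 14.61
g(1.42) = 6.04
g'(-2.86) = 846.09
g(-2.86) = -484.53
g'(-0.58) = -0.99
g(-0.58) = 0.89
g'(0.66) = 2.20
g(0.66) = 2.23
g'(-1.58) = 78.45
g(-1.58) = -21.24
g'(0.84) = 2.16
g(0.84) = 2.62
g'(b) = 10.4*b^4 - 9.08*b^3 - 5.7*b^2 + 5.92*b + 1.41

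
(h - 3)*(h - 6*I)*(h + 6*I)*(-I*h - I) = -I*h^4 + 2*I*h^3 - 33*I*h^2 + 72*I*h + 108*I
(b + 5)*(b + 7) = b^2 + 12*b + 35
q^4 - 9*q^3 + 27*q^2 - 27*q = q*(q - 3)^3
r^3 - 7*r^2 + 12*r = r*(r - 4)*(r - 3)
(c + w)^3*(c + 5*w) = c^4 + 8*c^3*w + 18*c^2*w^2 + 16*c*w^3 + 5*w^4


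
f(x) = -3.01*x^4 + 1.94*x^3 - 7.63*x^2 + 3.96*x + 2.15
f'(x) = -12.04*x^3 + 5.82*x^2 - 15.26*x + 3.96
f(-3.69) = -771.87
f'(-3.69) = 744.45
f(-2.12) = -119.82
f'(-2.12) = 177.19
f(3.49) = -441.05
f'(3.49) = -490.21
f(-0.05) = 1.93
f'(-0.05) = 4.74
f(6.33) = -4619.06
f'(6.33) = -2913.21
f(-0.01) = 2.11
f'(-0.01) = 4.11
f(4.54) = -1234.36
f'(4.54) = -1072.02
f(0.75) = 0.69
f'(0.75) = -9.29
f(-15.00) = -160702.75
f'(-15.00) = 42177.36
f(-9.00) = -21814.39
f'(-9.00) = 9389.88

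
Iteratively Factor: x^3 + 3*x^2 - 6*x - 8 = (x + 4)*(x^2 - x - 2) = (x - 2)*(x + 4)*(x + 1)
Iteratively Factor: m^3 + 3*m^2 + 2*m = (m + 1)*(m^2 + 2*m) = m*(m + 1)*(m + 2)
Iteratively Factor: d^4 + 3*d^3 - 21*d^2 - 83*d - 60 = (d + 3)*(d^3 - 21*d - 20) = (d + 3)*(d + 4)*(d^2 - 4*d - 5) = (d + 1)*(d + 3)*(d + 4)*(d - 5)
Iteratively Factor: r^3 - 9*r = (r + 3)*(r^2 - 3*r) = r*(r + 3)*(r - 3)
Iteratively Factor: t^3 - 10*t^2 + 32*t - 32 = (t - 4)*(t^2 - 6*t + 8) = (t - 4)*(t - 2)*(t - 4)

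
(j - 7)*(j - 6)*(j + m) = j^3 + j^2*m - 13*j^2 - 13*j*m + 42*j + 42*m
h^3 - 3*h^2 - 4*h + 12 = (h - 3)*(h - 2)*(h + 2)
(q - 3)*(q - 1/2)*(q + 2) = q^3 - 3*q^2/2 - 11*q/2 + 3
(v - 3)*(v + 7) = v^2 + 4*v - 21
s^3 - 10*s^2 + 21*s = s*(s - 7)*(s - 3)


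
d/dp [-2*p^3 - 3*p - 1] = -6*p^2 - 3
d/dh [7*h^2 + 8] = 14*h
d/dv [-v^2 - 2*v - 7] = -2*v - 2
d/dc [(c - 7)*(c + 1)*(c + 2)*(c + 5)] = 4*c^3 + 3*c^2 - 78*c - 109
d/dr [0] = 0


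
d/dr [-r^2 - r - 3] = -2*r - 1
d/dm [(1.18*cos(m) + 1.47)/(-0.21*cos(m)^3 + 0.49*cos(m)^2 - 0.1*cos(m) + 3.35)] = (-0.4956*cos(m)^3 - 0.3479*cos(m)^2 + 1.4406*cos(m) - 4.1)*sin(m)/(0.0441*cos(m)^6 - 0.2058*cos(m)^5 + 0.2821*cos(m)^4 - 1.505*cos(m)^3 + 3.293*cos(m)^2 - 0.67*cos(m) + 11.2225)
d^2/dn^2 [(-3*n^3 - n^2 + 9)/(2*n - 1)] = 2*(-12*n^3 + 18*n^2 - 9*n + 35)/(8*n^3 - 12*n^2 + 6*n - 1)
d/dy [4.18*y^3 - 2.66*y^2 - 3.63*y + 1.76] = 12.54*y^2 - 5.32*y - 3.63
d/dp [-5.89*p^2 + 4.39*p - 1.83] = 4.39 - 11.78*p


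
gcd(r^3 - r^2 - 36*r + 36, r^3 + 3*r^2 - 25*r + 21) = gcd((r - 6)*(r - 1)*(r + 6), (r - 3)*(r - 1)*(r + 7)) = r - 1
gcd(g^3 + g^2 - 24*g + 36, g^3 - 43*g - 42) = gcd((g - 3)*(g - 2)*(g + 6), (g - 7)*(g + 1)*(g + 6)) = g + 6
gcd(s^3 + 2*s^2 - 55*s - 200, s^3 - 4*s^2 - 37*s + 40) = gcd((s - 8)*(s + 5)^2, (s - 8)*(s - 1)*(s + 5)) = s^2 - 3*s - 40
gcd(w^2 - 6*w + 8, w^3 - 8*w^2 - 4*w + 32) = w - 2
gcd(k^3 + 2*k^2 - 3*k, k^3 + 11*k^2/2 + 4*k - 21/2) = k^2 + 2*k - 3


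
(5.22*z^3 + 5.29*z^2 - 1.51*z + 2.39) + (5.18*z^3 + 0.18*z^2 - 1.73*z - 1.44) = 10.4*z^3 + 5.47*z^2 - 3.24*z + 0.95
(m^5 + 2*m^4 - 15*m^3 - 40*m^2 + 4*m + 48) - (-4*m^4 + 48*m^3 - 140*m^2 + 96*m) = m^5 + 6*m^4 - 63*m^3 + 100*m^2 - 92*m + 48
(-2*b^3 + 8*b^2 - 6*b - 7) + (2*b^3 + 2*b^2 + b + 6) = 10*b^2 - 5*b - 1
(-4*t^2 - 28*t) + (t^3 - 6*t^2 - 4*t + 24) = t^3 - 10*t^2 - 32*t + 24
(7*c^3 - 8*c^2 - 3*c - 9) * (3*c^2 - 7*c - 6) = 21*c^5 - 73*c^4 + 5*c^3 + 42*c^2 + 81*c + 54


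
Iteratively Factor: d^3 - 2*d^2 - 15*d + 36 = (d + 4)*(d^2 - 6*d + 9) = (d - 3)*(d + 4)*(d - 3)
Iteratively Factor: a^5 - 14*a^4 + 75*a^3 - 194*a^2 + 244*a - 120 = (a - 5)*(a^4 - 9*a^3 + 30*a^2 - 44*a + 24) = (a - 5)*(a - 2)*(a^3 - 7*a^2 + 16*a - 12) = (a - 5)*(a - 3)*(a - 2)*(a^2 - 4*a + 4) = (a - 5)*(a - 3)*(a - 2)^2*(a - 2)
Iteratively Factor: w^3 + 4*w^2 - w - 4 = (w + 1)*(w^2 + 3*w - 4) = (w + 1)*(w + 4)*(w - 1)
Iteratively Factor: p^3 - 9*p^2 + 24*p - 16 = (p - 4)*(p^2 - 5*p + 4) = (p - 4)*(p - 1)*(p - 4)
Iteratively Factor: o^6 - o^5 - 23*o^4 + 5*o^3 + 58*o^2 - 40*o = (o + 2)*(o^5 - 3*o^4 - 17*o^3 + 39*o^2 - 20*o) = (o - 1)*(o + 2)*(o^4 - 2*o^3 - 19*o^2 + 20*o) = (o - 1)*(o + 2)*(o + 4)*(o^3 - 6*o^2 + 5*o) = o*(o - 1)*(o + 2)*(o + 4)*(o^2 - 6*o + 5) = o*(o - 5)*(o - 1)*(o + 2)*(o + 4)*(o - 1)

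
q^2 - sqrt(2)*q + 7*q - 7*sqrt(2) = (q + 7)*(q - sqrt(2))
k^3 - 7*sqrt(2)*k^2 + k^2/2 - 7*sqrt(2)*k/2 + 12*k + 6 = (k + 1/2)*(k - 6*sqrt(2))*(k - sqrt(2))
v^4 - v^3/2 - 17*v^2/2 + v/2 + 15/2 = (v - 3)*(v - 1)*(v + 1)*(v + 5/2)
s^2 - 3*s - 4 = (s - 4)*(s + 1)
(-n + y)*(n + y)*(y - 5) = -n^2*y + 5*n^2 + y^3 - 5*y^2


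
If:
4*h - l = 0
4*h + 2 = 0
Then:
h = -1/2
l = -2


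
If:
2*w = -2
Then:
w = -1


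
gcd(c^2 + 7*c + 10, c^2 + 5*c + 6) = c + 2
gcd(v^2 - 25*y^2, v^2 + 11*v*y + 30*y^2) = v + 5*y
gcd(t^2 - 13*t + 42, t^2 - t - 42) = t - 7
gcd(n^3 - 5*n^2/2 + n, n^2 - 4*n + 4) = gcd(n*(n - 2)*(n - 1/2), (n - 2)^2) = n - 2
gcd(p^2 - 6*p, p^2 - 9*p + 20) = 1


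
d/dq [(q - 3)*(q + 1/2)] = 2*q - 5/2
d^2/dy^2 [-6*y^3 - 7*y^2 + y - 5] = -36*y - 14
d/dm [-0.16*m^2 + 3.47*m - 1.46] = 3.47 - 0.32*m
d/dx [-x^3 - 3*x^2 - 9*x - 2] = -3*x^2 - 6*x - 9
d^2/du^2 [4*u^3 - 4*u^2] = 24*u - 8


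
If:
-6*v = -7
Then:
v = 7/6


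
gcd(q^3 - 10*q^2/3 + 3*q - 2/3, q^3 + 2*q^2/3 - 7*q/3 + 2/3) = q^2 - 4*q/3 + 1/3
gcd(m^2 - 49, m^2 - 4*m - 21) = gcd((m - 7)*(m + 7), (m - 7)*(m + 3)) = m - 7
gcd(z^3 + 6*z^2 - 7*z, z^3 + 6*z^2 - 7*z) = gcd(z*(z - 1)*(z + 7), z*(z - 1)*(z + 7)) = z^3 + 6*z^2 - 7*z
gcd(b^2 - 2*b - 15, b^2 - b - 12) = b + 3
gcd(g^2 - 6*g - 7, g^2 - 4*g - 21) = g - 7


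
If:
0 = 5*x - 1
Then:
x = 1/5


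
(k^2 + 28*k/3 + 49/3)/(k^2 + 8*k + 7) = (k + 7/3)/(k + 1)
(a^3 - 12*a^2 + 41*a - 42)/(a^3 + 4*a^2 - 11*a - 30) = (a^2 - 9*a + 14)/(a^2 + 7*a + 10)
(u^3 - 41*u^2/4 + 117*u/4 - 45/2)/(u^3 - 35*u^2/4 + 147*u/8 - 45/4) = 2*(u - 3)/(2*u - 3)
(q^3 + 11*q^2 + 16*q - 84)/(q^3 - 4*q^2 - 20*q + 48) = (q^2 + 13*q + 42)/(q^2 - 2*q - 24)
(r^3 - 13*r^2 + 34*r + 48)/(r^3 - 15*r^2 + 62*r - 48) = (r + 1)/(r - 1)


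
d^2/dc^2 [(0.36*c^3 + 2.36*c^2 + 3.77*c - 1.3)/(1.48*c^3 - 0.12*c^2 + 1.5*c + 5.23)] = (-1.77635683940025e-15*c^7 + 10.46656*c^6 + 44.751648*c^5 - 103.06128*c^4 - 265.757488*c^3 - 341.772*c^2 + 135.057696*c + 62.472628)/(3.241792*c^9 - 0.788544*c^8 + 9.920736*c^7 + 32.767248*c^6 + 4.481712*c^5 + 69.079536*c^4 + 119.173476*c^3 + 25.455456*c^2 + 123.08805*c + 143.055667)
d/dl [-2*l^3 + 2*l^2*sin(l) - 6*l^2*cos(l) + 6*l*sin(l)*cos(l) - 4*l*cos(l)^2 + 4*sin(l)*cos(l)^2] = 6*l^2*sin(l) + 2*l^2*cos(l) - 6*l^2 + 4*l*sin(l) + 4*l*sin(2*l) - 12*l*cos(l) + 6*l*cos(2*l) + 3*sin(2*l) + cos(l) - 2*cos(2*l) + 3*cos(3*l) - 2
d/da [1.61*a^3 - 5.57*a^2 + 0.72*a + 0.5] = 4.83*a^2 - 11.14*a + 0.72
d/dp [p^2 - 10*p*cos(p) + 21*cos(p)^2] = 10*p*sin(p) + 2*p - 21*sin(2*p) - 10*cos(p)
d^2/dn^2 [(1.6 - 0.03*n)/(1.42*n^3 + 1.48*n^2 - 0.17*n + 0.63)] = (-0.362952*n^5 + 38.336592*n^4 + 53.655052*n^3 + 19.032456*n^2 - 10.835688*n - 2.897626)/(2.863288*n^9 + 8.952816*n^8 + 8.30274*n^7 + 4.909156*n^6 + 6.950058*n^5 + 3.35568*n^4 + 0.734833*n^3 + 1.816857*n^2 - 0.202419*n + 0.250047)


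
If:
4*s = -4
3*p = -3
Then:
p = -1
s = -1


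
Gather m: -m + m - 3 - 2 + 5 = 0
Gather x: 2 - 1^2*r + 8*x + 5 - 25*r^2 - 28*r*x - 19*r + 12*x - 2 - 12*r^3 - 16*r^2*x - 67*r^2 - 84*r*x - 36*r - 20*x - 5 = -12*r^3 - 92*r^2 - 56*r + x*(-16*r^2 - 112*r)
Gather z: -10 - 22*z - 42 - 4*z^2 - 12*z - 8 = -4*z^2 - 34*z - 60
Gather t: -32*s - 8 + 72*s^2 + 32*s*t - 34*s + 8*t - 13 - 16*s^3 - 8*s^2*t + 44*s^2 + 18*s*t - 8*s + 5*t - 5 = -16*s^3 + 116*s^2 - 74*s + t*(-8*s^2 + 50*s + 13) - 26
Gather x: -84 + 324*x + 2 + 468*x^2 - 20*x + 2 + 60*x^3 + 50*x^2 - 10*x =60*x^3 + 518*x^2 + 294*x - 80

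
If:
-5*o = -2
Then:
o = 2/5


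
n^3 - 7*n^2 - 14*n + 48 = (n - 8)*(n - 2)*(n + 3)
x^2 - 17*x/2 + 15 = (x - 6)*(x - 5/2)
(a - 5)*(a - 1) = a^2 - 6*a + 5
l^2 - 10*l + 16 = (l - 8)*(l - 2)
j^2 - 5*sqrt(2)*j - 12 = (j - 6*sqrt(2))*(j + sqrt(2))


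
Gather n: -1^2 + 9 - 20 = -12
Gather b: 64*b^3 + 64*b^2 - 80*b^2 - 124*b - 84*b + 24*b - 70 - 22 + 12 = 64*b^3 - 16*b^2 - 184*b - 80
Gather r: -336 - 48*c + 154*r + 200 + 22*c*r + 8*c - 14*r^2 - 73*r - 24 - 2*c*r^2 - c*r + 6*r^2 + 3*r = -40*c + r^2*(-2*c - 8) + r*(21*c + 84) - 160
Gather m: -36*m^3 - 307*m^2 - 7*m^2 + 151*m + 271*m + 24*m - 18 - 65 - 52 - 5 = -36*m^3 - 314*m^2 + 446*m - 140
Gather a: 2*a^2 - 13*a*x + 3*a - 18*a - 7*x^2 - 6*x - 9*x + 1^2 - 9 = 2*a^2 + a*(-13*x - 15) - 7*x^2 - 15*x - 8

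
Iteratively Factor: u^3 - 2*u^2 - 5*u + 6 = (u - 3)*(u^2 + u - 2) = (u - 3)*(u + 2)*(u - 1)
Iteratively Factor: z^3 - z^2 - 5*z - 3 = (z + 1)*(z^2 - 2*z - 3) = (z - 3)*(z + 1)*(z + 1)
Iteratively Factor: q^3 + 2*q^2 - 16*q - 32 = (q + 4)*(q^2 - 2*q - 8) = (q + 2)*(q + 4)*(q - 4)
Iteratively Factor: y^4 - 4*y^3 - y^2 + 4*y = (y + 1)*(y^3 - 5*y^2 + 4*y) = (y - 4)*(y + 1)*(y^2 - y) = y*(y - 4)*(y + 1)*(y - 1)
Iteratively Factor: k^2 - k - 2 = (k - 2)*(k + 1)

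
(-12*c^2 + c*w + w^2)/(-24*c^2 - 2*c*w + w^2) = (-3*c + w)/(-6*c + w)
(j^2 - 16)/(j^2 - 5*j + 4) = (j + 4)/(j - 1)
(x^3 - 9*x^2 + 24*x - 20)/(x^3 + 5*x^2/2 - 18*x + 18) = 2*(x^2 - 7*x + 10)/(2*x^2 + 9*x - 18)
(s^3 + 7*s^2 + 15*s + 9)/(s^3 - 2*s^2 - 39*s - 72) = (s + 1)/(s - 8)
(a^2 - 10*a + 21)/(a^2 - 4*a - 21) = (a - 3)/(a + 3)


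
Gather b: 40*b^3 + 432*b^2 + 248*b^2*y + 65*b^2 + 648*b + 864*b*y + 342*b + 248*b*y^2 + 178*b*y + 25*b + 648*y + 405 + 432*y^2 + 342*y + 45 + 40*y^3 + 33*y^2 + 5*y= 40*b^3 + b^2*(248*y + 497) + b*(248*y^2 + 1042*y + 1015) + 40*y^3 + 465*y^2 + 995*y + 450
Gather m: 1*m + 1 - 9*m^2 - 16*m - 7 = -9*m^2 - 15*m - 6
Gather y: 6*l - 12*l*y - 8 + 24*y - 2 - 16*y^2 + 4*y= 6*l - 16*y^2 + y*(28 - 12*l) - 10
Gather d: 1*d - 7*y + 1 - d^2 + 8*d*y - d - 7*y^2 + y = -d^2 + 8*d*y - 7*y^2 - 6*y + 1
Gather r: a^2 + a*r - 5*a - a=a^2 + a*r - 6*a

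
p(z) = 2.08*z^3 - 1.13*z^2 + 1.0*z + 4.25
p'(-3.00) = 63.94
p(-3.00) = -65.08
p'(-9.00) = 526.78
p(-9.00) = -1612.60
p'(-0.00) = 1.00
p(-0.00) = 4.25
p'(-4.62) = 144.63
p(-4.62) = -229.60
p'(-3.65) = 92.38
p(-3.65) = -115.60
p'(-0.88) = 7.82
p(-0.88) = 1.08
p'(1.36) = 9.47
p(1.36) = 8.75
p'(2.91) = 47.26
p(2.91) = 48.85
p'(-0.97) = 9.06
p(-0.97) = 0.32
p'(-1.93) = 28.61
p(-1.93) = -16.84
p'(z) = 6.24*z^2 - 2.26*z + 1.0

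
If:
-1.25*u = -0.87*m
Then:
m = 1.4367816091954*u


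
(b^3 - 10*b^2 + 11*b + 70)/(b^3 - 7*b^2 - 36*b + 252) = (b^2 - 3*b - 10)/(b^2 - 36)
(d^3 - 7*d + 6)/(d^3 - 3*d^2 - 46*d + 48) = (d^2 + d - 6)/(d^2 - 2*d - 48)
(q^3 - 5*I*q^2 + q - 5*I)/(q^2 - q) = (q^3 - 5*I*q^2 + q - 5*I)/(q*(q - 1))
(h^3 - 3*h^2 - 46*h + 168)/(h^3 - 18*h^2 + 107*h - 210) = (h^2 + 3*h - 28)/(h^2 - 12*h + 35)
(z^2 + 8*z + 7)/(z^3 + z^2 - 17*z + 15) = (z^2 + 8*z + 7)/(z^3 + z^2 - 17*z + 15)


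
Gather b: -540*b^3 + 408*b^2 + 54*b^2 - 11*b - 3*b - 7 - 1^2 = -540*b^3 + 462*b^2 - 14*b - 8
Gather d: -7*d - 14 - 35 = -7*d - 49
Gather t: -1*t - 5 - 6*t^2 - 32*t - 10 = -6*t^2 - 33*t - 15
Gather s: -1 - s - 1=-s - 2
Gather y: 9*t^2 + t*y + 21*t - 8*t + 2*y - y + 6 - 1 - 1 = 9*t^2 + 13*t + y*(t + 1) + 4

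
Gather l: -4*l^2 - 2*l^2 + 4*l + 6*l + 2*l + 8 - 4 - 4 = -6*l^2 + 12*l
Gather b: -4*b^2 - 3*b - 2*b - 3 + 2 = -4*b^2 - 5*b - 1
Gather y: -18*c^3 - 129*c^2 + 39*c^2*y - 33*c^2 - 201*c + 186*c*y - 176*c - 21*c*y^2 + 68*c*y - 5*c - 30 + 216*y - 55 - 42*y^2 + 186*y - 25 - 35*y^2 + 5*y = -18*c^3 - 162*c^2 - 382*c + y^2*(-21*c - 77) + y*(39*c^2 + 254*c + 407) - 110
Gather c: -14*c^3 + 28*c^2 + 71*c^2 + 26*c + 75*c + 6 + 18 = -14*c^3 + 99*c^2 + 101*c + 24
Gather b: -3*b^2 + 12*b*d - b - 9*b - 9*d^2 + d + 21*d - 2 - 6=-3*b^2 + b*(12*d - 10) - 9*d^2 + 22*d - 8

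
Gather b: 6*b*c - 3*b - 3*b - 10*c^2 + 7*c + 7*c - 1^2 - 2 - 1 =b*(6*c - 6) - 10*c^2 + 14*c - 4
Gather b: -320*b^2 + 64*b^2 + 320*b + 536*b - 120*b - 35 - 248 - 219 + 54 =-256*b^2 + 736*b - 448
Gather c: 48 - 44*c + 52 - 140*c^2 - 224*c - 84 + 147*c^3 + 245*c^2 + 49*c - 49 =147*c^3 + 105*c^2 - 219*c - 33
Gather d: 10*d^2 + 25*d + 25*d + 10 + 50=10*d^2 + 50*d + 60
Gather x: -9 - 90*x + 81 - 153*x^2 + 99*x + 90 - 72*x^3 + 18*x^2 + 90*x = -72*x^3 - 135*x^2 + 99*x + 162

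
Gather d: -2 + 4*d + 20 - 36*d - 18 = -32*d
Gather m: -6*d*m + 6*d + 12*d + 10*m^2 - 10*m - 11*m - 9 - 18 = 18*d + 10*m^2 + m*(-6*d - 21) - 27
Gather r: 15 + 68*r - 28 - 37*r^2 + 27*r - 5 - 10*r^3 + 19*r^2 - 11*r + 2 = -10*r^3 - 18*r^2 + 84*r - 16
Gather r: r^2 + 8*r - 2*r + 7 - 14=r^2 + 6*r - 7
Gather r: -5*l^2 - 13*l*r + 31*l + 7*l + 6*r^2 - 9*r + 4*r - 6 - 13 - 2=-5*l^2 + 38*l + 6*r^2 + r*(-13*l - 5) - 21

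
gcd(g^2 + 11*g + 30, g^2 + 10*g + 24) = g + 6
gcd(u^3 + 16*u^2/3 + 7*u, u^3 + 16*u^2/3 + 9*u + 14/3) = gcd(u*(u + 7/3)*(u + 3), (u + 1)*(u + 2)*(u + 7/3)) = u + 7/3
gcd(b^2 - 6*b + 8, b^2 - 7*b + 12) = b - 4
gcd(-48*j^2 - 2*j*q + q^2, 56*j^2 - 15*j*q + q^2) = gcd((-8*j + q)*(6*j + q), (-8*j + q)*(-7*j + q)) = -8*j + q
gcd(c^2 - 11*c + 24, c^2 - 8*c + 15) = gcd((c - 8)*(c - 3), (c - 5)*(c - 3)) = c - 3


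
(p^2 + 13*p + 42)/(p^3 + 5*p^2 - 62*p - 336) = 1/(p - 8)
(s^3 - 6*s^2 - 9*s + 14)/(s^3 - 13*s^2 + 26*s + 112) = (s - 1)/(s - 8)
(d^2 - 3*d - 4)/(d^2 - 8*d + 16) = (d + 1)/(d - 4)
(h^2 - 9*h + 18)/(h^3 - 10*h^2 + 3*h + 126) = (h - 3)/(h^2 - 4*h - 21)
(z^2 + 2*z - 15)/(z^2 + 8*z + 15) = (z - 3)/(z + 3)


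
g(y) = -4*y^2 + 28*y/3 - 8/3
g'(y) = 28/3 - 8*y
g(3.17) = -13.28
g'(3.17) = -16.03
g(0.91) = 2.51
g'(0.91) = 2.05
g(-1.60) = -27.84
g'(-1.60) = 22.13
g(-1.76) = -31.48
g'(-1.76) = 23.41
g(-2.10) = -39.91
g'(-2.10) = 26.13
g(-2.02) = -37.84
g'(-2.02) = 25.49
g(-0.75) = -11.92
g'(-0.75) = 15.33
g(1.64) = 1.88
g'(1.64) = -3.79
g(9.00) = -242.67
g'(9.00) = -62.67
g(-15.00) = -1042.67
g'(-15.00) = 129.33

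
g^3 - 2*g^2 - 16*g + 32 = (g - 4)*(g - 2)*(g + 4)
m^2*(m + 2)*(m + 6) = m^4 + 8*m^3 + 12*m^2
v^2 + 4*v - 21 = (v - 3)*(v + 7)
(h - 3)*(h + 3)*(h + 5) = h^3 + 5*h^2 - 9*h - 45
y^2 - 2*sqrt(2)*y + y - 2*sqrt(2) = (y + 1)*(y - 2*sqrt(2))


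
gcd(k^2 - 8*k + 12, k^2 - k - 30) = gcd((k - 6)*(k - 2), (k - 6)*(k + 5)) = k - 6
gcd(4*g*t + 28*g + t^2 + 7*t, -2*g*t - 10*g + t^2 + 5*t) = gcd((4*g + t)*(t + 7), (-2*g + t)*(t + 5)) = 1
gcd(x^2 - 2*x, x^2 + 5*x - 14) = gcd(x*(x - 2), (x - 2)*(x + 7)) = x - 2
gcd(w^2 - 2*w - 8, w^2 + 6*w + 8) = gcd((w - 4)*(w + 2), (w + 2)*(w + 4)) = w + 2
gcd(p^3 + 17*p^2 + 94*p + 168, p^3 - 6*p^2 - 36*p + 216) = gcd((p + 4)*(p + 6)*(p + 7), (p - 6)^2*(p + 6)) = p + 6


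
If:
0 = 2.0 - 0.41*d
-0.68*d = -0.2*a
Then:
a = 16.59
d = 4.88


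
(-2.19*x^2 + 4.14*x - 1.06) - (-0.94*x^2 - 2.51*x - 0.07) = -1.25*x^2 + 6.65*x - 0.99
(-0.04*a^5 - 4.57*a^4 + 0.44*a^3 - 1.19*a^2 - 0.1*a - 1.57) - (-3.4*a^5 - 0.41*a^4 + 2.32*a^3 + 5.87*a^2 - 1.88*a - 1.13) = 3.36*a^5 - 4.16*a^4 - 1.88*a^3 - 7.06*a^2 + 1.78*a - 0.44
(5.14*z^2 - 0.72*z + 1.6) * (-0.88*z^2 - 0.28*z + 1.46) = -4.5232*z^4 - 0.8056*z^3 + 6.298*z^2 - 1.4992*z + 2.336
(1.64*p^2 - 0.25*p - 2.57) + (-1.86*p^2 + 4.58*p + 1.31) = -0.22*p^2 + 4.33*p - 1.26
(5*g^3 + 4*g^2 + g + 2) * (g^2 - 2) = 5*g^5 + 4*g^4 - 9*g^3 - 6*g^2 - 2*g - 4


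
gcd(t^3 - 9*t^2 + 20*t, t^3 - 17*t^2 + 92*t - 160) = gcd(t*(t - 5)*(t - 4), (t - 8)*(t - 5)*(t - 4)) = t^2 - 9*t + 20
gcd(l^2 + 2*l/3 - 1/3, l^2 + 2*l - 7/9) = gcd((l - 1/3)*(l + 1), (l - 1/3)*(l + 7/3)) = l - 1/3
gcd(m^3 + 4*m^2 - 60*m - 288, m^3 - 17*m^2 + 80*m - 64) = m - 8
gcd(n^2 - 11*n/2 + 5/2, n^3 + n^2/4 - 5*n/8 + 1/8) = n - 1/2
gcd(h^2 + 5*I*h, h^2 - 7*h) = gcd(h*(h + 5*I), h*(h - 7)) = h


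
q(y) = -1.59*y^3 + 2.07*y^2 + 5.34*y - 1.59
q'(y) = -4.77*y^2 + 4.14*y + 5.34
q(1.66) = 5.71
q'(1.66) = -0.93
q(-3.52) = 74.61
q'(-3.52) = -68.34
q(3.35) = -20.25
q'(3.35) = -34.32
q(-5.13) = 240.15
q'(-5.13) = -141.43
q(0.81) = 3.25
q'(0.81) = 5.56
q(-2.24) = 14.71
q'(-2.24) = -27.87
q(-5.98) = 380.52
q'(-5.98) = -189.99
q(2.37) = 1.53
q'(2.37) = -11.64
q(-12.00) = 2979.93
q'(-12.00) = -731.22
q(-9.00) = 1277.13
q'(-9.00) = -418.29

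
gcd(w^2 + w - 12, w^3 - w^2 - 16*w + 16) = w + 4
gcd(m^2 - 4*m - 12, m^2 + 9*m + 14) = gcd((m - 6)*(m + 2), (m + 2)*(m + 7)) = m + 2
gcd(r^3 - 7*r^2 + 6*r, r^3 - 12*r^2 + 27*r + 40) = 1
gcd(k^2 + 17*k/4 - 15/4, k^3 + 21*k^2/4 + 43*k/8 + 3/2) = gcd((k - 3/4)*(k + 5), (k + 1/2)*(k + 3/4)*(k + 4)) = 1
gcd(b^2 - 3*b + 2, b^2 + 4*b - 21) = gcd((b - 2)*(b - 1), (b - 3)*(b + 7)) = 1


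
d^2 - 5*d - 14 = (d - 7)*(d + 2)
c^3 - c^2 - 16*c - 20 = (c - 5)*(c + 2)^2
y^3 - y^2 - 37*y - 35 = (y - 7)*(y + 1)*(y + 5)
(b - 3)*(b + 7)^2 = b^3 + 11*b^2 + 7*b - 147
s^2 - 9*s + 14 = (s - 7)*(s - 2)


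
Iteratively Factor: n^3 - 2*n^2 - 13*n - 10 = (n + 1)*(n^2 - 3*n - 10) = (n - 5)*(n + 1)*(n + 2)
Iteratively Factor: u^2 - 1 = (u - 1)*(u + 1)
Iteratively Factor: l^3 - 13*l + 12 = (l - 1)*(l^2 + l - 12) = (l - 1)*(l + 4)*(l - 3)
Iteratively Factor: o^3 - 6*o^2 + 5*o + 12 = (o - 3)*(o^2 - 3*o - 4) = (o - 4)*(o - 3)*(o + 1)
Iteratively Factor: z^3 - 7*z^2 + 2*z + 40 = (z - 5)*(z^2 - 2*z - 8) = (z - 5)*(z + 2)*(z - 4)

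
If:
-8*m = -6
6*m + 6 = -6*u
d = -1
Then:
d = -1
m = 3/4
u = -7/4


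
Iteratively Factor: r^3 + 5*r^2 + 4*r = (r)*(r^2 + 5*r + 4) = r*(r + 1)*(r + 4)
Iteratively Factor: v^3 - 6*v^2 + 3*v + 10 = (v + 1)*(v^2 - 7*v + 10) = (v - 2)*(v + 1)*(v - 5)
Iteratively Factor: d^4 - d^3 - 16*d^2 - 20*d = (d - 5)*(d^3 + 4*d^2 + 4*d) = (d - 5)*(d + 2)*(d^2 + 2*d) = (d - 5)*(d + 2)^2*(d)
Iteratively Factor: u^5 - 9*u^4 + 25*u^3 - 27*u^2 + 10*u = (u - 1)*(u^4 - 8*u^3 + 17*u^2 - 10*u) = (u - 5)*(u - 1)*(u^3 - 3*u^2 + 2*u) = u*(u - 5)*(u - 1)*(u^2 - 3*u + 2) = u*(u - 5)*(u - 2)*(u - 1)*(u - 1)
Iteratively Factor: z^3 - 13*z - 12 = (z + 1)*(z^2 - z - 12) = (z + 1)*(z + 3)*(z - 4)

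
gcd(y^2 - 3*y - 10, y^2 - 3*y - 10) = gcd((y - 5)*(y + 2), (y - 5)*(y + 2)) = y^2 - 3*y - 10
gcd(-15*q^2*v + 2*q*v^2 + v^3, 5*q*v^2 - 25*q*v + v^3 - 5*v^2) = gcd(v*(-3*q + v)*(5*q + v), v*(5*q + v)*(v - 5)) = 5*q*v + v^2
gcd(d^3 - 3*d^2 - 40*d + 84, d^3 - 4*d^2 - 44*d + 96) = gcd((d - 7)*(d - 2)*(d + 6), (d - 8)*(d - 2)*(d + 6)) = d^2 + 4*d - 12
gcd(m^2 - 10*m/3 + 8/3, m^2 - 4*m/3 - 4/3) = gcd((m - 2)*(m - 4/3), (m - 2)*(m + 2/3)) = m - 2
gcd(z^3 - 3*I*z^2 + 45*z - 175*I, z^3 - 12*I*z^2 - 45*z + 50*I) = z^2 - 10*I*z - 25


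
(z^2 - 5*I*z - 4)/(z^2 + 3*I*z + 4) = (z - 4*I)/(z + 4*I)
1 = 1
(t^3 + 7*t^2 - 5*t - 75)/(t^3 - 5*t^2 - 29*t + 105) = (t + 5)/(t - 7)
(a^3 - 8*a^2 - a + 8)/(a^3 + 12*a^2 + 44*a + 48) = (a^3 - 8*a^2 - a + 8)/(a^3 + 12*a^2 + 44*a + 48)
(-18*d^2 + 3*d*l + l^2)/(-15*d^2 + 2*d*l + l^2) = (6*d + l)/(5*d + l)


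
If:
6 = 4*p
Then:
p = 3/2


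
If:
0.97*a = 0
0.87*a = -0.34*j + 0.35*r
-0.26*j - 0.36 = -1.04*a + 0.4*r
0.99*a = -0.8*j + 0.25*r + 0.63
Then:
No Solution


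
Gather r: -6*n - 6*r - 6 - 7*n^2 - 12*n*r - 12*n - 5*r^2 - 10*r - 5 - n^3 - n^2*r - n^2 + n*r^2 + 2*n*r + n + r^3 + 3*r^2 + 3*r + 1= -n^3 - 8*n^2 - 17*n + r^3 + r^2*(n - 2) + r*(-n^2 - 10*n - 13) - 10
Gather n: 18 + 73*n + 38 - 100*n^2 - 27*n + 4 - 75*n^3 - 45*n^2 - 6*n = -75*n^3 - 145*n^2 + 40*n + 60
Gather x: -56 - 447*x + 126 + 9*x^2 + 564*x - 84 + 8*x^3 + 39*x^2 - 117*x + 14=8*x^3 + 48*x^2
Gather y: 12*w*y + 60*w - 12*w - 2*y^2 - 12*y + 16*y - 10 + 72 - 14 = 48*w - 2*y^2 + y*(12*w + 4) + 48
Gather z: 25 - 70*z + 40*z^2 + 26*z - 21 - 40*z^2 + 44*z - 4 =0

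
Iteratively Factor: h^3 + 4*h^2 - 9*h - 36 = (h + 3)*(h^2 + h - 12) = (h + 3)*(h + 4)*(h - 3)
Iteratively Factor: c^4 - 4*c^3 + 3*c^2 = (c - 1)*(c^3 - 3*c^2) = c*(c - 1)*(c^2 - 3*c) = c*(c - 3)*(c - 1)*(c)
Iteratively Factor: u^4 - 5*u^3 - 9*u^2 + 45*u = (u)*(u^3 - 5*u^2 - 9*u + 45) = u*(u - 3)*(u^2 - 2*u - 15) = u*(u - 5)*(u - 3)*(u + 3)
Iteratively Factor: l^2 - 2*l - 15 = (l + 3)*(l - 5)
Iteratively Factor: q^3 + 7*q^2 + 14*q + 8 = (q + 1)*(q^2 + 6*q + 8) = (q + 1)*(q + 4)*(q + 2)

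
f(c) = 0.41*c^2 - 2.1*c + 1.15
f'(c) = 0.82*c - 2.1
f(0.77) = -0.22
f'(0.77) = -1.47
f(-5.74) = 26.71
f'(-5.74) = -6.81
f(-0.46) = 2.20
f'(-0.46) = -2.48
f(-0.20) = 1.59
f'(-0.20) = -2.26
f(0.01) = 1.13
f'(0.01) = -2.09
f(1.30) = -0.89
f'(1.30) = -1.03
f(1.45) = -1.03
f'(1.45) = -0.91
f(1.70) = -1.24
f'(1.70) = -0.71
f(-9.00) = 53.26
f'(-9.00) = -9.48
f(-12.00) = 85.39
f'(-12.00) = -11.94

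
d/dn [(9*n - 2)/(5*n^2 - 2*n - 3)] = (-45*n^2 + 20*n - 31)/(25*n^4 - 20*n^3 - 26*n^2 + 12*n + 9)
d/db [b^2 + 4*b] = 2*b + 4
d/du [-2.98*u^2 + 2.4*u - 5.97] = 2.4 - 5.96*u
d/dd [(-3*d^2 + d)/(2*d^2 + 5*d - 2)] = (-17*d^2 + 12*d - 2)/(4*d^4 + 20*d^3 + 17*d^2 - 20*d + 4)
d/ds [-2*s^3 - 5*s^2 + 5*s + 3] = -6*s^2 - 10*s + 5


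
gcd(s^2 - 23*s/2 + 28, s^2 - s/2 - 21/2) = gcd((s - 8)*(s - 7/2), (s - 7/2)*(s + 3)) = s - 7/2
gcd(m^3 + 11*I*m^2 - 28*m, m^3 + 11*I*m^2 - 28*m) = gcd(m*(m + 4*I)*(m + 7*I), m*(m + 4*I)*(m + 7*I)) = m^3 + 11*I*m^2 - 28*m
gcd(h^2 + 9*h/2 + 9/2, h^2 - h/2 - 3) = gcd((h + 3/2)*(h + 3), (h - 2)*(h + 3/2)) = h + 3/2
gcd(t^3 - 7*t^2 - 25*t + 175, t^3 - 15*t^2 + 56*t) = t - 7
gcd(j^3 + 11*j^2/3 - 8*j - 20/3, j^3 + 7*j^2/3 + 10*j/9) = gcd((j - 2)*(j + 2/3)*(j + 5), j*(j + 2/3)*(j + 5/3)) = j + 2/3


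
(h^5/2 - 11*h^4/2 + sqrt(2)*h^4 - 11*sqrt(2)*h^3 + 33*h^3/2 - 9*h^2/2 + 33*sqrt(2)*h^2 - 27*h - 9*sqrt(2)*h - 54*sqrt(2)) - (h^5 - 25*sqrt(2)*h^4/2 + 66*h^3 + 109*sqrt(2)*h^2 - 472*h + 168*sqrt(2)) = -h^5/2 - 11*h^4/2 + 27*sqrt(2)*h^4/2 - 99*h^3/2 - 11*sqrt(2)*h^3 - 76*sqrt(2)*h^2 - 9*h^2/2 - 9*sqrt(2)*h + 445*h - 222*sqrt(2)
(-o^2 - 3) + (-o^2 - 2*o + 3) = -2*o^2 - 2*o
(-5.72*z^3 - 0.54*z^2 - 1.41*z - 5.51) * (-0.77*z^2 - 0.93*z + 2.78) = 4.4044*z^5 + 5.7354*z^4 - 14.3137*z^3 + 4.0528*z^2 + 1.2045*z - 15.3178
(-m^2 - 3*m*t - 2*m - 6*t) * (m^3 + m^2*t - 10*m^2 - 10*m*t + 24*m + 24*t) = -m^5 - 4*m^4*t + 8*m^4 - 3*m^3*t^2 + 32*m^3*t - 4*m^3 + 24*m^2*t^2 - 16*m^2*t - 48*m^2 - 12*m*t^2 - 192*m*t - 144*t^2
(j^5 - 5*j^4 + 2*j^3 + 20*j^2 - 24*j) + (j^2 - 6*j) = j^5 - 5*j^4 + 2*j^3 + 21*j^2 - 30*j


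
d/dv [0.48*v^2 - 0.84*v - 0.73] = 0.96*v - 0.84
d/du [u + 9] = 1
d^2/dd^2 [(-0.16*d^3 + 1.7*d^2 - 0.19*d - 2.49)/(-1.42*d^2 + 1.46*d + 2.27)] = (-4.44089209850063e-16*d^5 + 3.5527136788005e-15*d^4 - 4.569048*d^3 + 0.427968000000007*d^2 - 22.352148*d + 7.888644)/(2.863288*d^6 - 8.831832*d^5 - 4.651068*d^4 + 25.124848*d^3 + 7.435158*d^2 - 22.569702*d - 11.697083)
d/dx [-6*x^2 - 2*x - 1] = -12*x - 2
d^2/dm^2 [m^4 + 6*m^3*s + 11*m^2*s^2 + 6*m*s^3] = 12*m^2 + 36*m*s + 22*s^2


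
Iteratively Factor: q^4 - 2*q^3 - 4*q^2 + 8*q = (q + 2)*(q^3 - 4*q^2 + 4*q) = (q - 2)*(q + 2)*(q^2 - 2*q) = (q - 2)^2*(q + 2)*(q)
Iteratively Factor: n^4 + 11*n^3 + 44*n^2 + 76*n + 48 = (n + 2)*(n^3 + 9*n^2 + 26*n + 24) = (n + 2)*(n + 4)*(n^2 + 5*n + 6) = (n + 2)*(n + 3)*(n + 4)*(n + 2)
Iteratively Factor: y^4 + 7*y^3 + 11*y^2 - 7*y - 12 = (y - 1)*(y^3 + 8*y^2 + 19*y + 12) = (y - 1)*(y + 1)*(y^2 + 7*y + 12) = (y - 1)*(y + 1)*(y + 3)*(y + 4)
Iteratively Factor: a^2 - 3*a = (a)*(a - 3)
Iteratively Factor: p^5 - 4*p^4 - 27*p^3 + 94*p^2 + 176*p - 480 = (p + 3)*(p^4 - 7*p^3 - 6*p^2 + 112*p - 160) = (p - 2)*(p + 3)*(p^3 - 5*p^2 - 16*p + 80) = (p - 4)*(p - 2)*(p + 3)*(p^2 - p - 20) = (p - 4)*(p - 2)*(p + 3)*(p + 4)*(p - 5)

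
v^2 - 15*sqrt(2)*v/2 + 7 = (v - 7*sqrt(2))*(v - sqrt(2)/2)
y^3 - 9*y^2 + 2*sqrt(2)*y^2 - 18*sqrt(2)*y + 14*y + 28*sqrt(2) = (y - 7)*(y - 2)*(y + 2*sqrt(2))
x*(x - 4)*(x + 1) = x^3 - 3*x^2 - 4*x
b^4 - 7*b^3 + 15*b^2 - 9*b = b*(b - 3)^2*(b - 1)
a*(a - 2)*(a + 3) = a^3 + a^2 - 6*a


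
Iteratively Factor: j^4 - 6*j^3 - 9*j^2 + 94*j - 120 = (j - 3)*(j^3 - 3*j^2 - 18*j + 40) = (j - 3)*(j - 2)*(j^2 - j - 20) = (j - 3)*(j - 2)*(j + 4)*(j - 5)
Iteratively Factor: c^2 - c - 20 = (c + 4)*(c - 5)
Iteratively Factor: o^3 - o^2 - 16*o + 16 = (o - 4)*(o^2 + 3*o - 4) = (o - 4)*(o + 4)*(o - 1)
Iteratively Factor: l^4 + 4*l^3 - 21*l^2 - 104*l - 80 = (l - 5)*(l^3 + 9*l^2 + 24*l + 16) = (l - 5)*(l + 4)*(l^2 + 5*l + 4) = (l - 5)*(l + 1)*(l + 4)*(l + 4)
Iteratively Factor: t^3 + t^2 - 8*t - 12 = (t + 2)*(t^2 - t - 6) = (t + 2)^2*(t - 3)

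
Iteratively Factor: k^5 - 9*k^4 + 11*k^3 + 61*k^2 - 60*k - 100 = (k + 1)*(k^4 - 10*k^3 + 21*k^2 + 40*k - 100) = (k - 5)*(k + 1)*(k^3 - 5*k^2 - 4*k + 20) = (k - 5)^2*(k + 1)*(k^2 - 4) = (k - 5)^2*(k + 1)*(k + 2)*(k - 2)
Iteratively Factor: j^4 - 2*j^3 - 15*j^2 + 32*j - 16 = (j - 4)*(j^3 + 2*j^2 - 7*j + 4) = (j - 4)*(j - 1)*(j^2 + 3*j - 4) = (j - 4)*(j - 1)*(j + 4)*(j - 1)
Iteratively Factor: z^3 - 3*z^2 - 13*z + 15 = (z + 3)*(z^2 - 6*z + 5) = (z - 1)*(z + 3)*(z - 5)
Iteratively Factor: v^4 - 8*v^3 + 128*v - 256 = (v - 4)*(v^3 - 4*v^2 - 16*v + 64) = (v - 4)^2*(v^2 - 16) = (v - 4)^3*(v + 4)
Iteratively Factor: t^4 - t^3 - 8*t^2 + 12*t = (t - 2)*(t^3 + t^2 - 6*t) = (t - 2)^2*(t^2 + 3*t) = t*(t - 2)^2*(t + 3)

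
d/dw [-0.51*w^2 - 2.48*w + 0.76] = -1.02*w - 2.48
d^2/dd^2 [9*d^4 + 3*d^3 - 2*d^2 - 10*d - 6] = 108*d^2 + 18*d - 4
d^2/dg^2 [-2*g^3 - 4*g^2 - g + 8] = -12*g - 8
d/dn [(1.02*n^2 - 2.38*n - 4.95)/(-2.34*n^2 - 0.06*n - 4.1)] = (-5.6304*n^2 - 31.53*n + 9.461)/(5.4756*n^4 + 0.2808*n^3 + 19.1916*n^2 + 0.492*n + 16.81)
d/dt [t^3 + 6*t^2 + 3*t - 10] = 3*t^2 + 12*t + 3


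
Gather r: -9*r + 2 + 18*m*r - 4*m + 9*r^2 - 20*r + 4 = -4*m + 9*r^2 + r*(18*m - 29) + 6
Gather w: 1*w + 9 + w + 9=2*w + 18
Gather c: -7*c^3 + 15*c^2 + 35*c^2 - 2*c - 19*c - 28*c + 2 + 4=-7*c^3 + 50*c^2 - 49*c + 6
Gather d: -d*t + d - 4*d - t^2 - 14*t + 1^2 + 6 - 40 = d*(-t - 3) - t^2 - 14*t - 33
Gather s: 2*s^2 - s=2*s^2 - s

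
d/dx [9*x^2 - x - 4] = 18*x - 1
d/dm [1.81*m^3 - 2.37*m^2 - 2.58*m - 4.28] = 5.43*m^2 - 4.74*m - 2.58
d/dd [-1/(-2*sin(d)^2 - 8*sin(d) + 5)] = -4*(sin(d) + 2)*cos(d)/(-8*sin(d) + cos(2*d) + 4)^2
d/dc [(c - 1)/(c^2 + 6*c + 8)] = (c^2 + 6*c - 2*(c - 1)*(c + 3) + 8)/(c^2 + 6*c + 8)^2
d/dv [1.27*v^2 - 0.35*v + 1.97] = 2.54*v - 0.35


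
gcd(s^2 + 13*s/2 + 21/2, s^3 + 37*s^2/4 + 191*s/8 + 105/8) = s + 7/2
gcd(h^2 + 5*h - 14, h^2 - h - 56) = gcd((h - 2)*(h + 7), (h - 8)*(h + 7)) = h + 7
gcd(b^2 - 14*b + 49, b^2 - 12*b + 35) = b - 7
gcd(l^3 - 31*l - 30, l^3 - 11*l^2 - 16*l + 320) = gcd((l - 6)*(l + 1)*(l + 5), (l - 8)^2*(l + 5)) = l + 5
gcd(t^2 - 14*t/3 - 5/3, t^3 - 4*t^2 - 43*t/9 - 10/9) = t^2 - 14*t/3 - 5/3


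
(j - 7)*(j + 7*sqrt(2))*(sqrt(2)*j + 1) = sqrt(2)*j^3 - 7*sqrt(2)*j^2 + 15*j^2 - 105*j + 7*sqrt(2)*j - 49*sqrt(2)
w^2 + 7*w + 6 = (w + 1)*(w + 6)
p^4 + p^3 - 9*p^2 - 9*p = p*(p - 3)*(p + 1)*(p + 3)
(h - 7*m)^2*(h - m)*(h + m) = h^4 - 14*h^3*m + 48*h^2*m^2 + 14*h*m^3 - 49*m^4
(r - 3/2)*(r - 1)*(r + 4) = r^3 + 3*r^2/2 - 17*r/2 + 6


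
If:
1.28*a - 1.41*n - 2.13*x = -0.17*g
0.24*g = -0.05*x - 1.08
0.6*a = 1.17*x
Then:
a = 1.95*x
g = -0.208333333333333*x - 4.5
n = 0.234456264775414*x - 0.542553191489362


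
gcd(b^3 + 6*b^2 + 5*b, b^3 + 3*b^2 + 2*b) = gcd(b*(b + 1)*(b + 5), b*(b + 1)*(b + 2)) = b^2 + b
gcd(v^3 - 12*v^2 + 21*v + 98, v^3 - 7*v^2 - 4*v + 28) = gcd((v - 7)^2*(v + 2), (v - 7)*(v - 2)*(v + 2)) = v^2 - 5*v - 14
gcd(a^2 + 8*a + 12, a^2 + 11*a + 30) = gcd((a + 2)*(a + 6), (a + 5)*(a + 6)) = a + 6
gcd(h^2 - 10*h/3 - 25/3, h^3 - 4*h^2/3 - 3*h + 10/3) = h + 5/3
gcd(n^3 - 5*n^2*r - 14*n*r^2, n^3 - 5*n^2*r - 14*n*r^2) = -n^3 + 5*n^2*r + 14*n*r^2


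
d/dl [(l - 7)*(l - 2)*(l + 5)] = 3*l^2 - 8*l - 31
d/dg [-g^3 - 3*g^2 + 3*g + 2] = -3*g^2 - 6*g + 3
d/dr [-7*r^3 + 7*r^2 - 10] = 7*r*(2 - 3*r)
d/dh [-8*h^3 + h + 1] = 1 - 24*h^2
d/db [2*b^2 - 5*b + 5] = 4*b - 5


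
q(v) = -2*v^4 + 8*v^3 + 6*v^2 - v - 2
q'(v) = -8*v^3 + 24*v^2 + 12*v - 1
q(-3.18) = -399.93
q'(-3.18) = 460.80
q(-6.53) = -5603.68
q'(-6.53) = 3171.58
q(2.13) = 59.23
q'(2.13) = 56.14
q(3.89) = 97.85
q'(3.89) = -62.06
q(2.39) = 73.84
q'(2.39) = 55.56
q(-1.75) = -43.51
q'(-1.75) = 94.38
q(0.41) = -0.91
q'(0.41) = 7.40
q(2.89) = 98.81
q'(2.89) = 41.03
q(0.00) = -2.00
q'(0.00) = -1.00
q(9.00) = -6815.00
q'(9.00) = -3781.00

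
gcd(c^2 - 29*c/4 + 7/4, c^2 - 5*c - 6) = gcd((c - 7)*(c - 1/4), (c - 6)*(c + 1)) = 1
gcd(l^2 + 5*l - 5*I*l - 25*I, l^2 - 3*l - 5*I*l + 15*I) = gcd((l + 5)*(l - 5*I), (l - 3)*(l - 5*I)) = l - 5*I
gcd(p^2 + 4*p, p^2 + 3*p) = p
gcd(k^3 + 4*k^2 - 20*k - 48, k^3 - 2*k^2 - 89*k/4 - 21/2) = 1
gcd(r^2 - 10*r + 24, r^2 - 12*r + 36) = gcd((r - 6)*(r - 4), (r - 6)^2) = r - 6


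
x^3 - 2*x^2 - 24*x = x*(x - 6)*(x + 4)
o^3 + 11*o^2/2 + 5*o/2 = o*(o + 1/2)*(o + 5)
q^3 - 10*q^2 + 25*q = q*(q - 5)^2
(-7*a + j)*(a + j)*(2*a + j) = -14*a^3 - 19*a^2*j - 4*a*j^2 + j^3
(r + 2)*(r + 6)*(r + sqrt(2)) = r^3 + sqrt(2)*r^2 + 8*r^2 + 8*sqrt(2)*r + 12*r + 12*sqrt(2)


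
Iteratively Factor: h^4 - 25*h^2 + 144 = (h + 4)*(h^3 - 4*h^2 - 9*h + 36) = (h + 3)*(h + 4)*(h^2 - 7*h + 12) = (h - 3)*(h + 3)*(h + 4)*(h - 4)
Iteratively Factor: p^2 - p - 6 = (p - 3)*(p + 2)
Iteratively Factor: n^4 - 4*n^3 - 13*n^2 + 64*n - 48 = (n - 1)*(n^3 - 3*n^2 - 16*n + 48) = (n - 1)*(n + 4)*(n^2 - 7*n + 12) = (n - 3)*(n - 1)*(n + 4)*(n - 4)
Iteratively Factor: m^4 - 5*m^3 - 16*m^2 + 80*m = (m + 4)*(m^3 - 9*m^2 + 20*m) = (m - 5)*(m + 4)*(m^2 - 4*m) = (m - 5)*(m - 4)*(m + 4)*(m)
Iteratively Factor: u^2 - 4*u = (u)*(u - 4)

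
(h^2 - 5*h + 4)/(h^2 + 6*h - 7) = (h - 4)/(h + 7)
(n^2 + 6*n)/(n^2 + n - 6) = n*(n + 6)/(n^2 + n - 6)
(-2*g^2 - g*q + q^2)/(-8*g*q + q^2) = (2*g^2 + g*q - q^2)/(q*(8*g - q))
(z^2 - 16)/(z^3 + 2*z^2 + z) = (z^2 - 16)/(z*(z^2 + 2*z + 1))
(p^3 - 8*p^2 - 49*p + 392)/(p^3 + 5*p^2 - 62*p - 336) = (p - 7)/(p + 6)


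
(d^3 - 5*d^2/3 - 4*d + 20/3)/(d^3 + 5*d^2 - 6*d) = (3*d^3 - 5*d^2 - 12*d + 20)/(3*d*(d^2 + 5*d - 6))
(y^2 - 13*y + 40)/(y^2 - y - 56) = (y - 5)/(y + 7)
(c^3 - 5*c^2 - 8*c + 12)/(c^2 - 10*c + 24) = (c^2 + c - 2)/(c - 4)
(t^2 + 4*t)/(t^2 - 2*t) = (t + 4)/(t - 2)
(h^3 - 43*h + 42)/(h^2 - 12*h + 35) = (h^3 - 43*h + 42)/(h^2 - 12*h + 35)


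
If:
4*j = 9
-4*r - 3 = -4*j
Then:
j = 9/4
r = 3/2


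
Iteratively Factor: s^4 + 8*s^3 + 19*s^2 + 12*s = (s + 3)*(s^3 + 5*s^2 + 4*s) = (s + 3)*(s + 4)*(s^2 + s) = (s + 1)*(s + 3)*(s + 4)*(s)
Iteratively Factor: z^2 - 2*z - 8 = (z + 2)*(z - 4)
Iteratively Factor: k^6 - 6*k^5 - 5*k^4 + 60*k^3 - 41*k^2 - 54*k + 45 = (k - 1)*(k^5 - 5*k^4 - 10*k^3 + 50*k^2 + 9*k - 45) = (k - 1)*(k + 1)*(k^4 - 6*k^3 - 4*k^2 + 54*k - 45) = (k - 1)*(k + 1)*(k + 3)*(k^3 - 9*k^2 + 23*k - 15) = (k - 1)^2*(k + 1)*(k + 3)*(k^2 - 8*k + 15) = (k - 3)*(k - 1)^2*(k + 1)*(k + 3)*(k - 5)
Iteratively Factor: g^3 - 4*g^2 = (g - 4)*(g^2) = g*(g - 4)*(g)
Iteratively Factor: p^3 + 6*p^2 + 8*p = (p + 2)*(p^2 + 4*p) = (p + 2)*(p + 4)*(p)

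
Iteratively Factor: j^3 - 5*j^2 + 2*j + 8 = (j - 2)*(j^2 - 3*j - 4) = (j - 4)*(j - 2)*(j + 1)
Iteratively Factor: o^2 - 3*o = (o - 3)*(o)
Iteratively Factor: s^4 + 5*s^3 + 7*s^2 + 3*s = (s + 1)*(s^3 + 4*s^2 + 3*s) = s*(s + 1)*(s^2 + 4*s + 3) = s*(s + 1)*(s + 3)*(s + 1)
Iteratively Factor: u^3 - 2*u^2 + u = (u)*(u^2 - 2*u + 1) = u*(u - 1)*(u - 1)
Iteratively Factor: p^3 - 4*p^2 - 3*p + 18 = (p - 3)*(p^2 - p - 6) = (p - 3)^2*(p + 2)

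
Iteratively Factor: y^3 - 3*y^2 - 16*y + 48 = (y - 4)*(y^2 + y - 12) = (y - 4)*(y + 4)*(y - 3)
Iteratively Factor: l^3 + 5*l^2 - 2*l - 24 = (l + 4)*(l^2 + l - 6) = (l + 3)*(l + 4)*(l - 2)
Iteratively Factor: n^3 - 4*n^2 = (n)*(n^2 - 4*n) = n*(n - 4)*(n)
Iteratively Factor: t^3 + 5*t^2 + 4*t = (t)*(t^2 + 5*t + 4) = t*(t + 4)*(t + 1)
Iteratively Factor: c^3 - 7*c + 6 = (c - 2)*(c^2 + 2*c - 3) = (c - 2)*(c + 3)*(c - 1)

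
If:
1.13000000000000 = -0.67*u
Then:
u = -1.69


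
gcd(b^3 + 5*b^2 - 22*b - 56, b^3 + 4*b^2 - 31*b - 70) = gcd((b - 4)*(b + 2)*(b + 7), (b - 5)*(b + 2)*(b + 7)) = b^2 + 9*b + 14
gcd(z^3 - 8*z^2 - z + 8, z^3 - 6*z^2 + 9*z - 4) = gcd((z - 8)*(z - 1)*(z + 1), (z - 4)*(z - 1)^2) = z - 1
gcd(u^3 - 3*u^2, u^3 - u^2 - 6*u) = u^2 - 3*u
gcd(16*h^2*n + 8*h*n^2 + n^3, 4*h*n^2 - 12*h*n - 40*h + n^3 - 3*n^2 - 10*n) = 4*h + n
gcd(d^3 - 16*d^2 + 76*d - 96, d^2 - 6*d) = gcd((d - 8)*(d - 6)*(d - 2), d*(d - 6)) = d - 6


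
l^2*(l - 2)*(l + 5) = l^4 + 3*l^3 - 10*l^2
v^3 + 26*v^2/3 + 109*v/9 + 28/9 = (v + 1/3)*(v + 4/3)*(v + 7)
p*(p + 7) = p^2 + 7*p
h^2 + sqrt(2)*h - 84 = (h - 6*sqrt(2))*(h + 7*sqrt(2))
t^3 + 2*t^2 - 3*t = t*(t - 1)*(t + 3)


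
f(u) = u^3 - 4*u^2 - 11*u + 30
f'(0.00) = -11.00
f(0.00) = 30.00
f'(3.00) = -8.00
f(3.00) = -12.00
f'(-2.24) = 21.97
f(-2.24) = 23.33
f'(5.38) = 32.79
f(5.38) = 10.76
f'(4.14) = 7.30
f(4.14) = -13.14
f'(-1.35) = 5.27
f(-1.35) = 35.10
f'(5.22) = 28.99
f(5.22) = 5.82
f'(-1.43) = 6.57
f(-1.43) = 34.63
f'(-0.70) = -3.93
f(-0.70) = 35.40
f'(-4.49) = 85.40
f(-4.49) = -91.77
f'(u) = 3*u^2 - 8*u - 11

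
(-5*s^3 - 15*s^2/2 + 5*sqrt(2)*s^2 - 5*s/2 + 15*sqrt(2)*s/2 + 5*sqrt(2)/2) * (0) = 0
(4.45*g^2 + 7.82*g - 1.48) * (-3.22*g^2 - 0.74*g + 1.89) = -14.329*g^4 - 28.4734*g^3 + 7.3893*g^2 + 15.875*g - 2.7972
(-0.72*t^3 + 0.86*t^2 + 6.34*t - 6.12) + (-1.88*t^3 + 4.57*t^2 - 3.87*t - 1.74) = -2.6*t^3 + 5.43*t^2 + 2.47*t - 7.86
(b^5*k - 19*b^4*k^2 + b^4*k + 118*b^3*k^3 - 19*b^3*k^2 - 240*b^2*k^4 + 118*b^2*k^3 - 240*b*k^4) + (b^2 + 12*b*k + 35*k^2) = b^5*k - 19*b^4*k^2 + b^4*k + 118*b^3*k^3 - 19*b^3*k^2 - 240*b^2*k^4 + 118*b^2*k^3 + b^2 - 240*b*k^4 + 12*b*k + 35*k^2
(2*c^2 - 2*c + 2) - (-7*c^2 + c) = 9*c^2 - 3*c + 2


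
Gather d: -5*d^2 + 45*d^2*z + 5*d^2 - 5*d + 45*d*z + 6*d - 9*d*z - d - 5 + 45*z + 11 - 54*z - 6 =45*d^2*z + 36*d*z - 9*z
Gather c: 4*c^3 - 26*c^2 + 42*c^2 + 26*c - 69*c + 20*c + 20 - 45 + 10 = 4*c^3 + 16*c^2 - 23*c - 15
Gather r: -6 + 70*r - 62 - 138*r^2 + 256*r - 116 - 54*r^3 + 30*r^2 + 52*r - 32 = -54*r^3 - 108*r^2 + 378*r - 216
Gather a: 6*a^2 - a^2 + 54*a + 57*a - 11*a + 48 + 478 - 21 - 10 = 5*a^2 + 100*a + 495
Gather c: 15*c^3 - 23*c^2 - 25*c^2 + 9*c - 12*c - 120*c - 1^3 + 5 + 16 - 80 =15*c^3 - 48*c^2 - 123*c - 60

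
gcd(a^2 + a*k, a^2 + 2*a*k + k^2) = a + k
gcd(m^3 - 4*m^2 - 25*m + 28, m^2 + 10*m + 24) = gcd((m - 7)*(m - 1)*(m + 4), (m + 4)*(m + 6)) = m + 4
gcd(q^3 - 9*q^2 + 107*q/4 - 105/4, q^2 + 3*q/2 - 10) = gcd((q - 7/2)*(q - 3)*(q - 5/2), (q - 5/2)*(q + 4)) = q - 5/2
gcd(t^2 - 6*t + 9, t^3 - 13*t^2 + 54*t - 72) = t - 3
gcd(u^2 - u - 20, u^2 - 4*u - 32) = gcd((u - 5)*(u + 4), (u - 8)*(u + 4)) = u + 4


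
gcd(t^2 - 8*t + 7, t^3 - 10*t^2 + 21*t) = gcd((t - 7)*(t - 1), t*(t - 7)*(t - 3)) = t - 7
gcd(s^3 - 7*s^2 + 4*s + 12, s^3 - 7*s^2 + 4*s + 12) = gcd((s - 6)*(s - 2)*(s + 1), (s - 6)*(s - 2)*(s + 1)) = s^3 - 7*s^2 + 4*s + 12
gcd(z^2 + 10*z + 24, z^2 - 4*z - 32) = z + 4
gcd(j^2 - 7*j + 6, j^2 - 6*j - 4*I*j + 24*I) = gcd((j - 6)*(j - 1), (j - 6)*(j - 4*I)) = j - 6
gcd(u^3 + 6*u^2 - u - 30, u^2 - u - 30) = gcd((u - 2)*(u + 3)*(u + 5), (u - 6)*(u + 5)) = u + 5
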